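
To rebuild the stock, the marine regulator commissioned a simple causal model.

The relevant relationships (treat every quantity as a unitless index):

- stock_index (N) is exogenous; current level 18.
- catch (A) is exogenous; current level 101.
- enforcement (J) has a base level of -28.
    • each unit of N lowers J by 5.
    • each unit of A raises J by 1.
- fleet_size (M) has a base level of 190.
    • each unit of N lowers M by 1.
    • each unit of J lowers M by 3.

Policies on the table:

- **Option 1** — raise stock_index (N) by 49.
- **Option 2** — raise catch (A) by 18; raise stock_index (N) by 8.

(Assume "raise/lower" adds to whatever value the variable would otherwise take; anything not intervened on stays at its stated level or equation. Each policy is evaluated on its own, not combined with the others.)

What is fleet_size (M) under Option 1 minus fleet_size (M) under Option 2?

628

Option 1 (N + 49):
  N = 18 + 49 = 67
  A = 101
  J = -28 − 5·67 + 101 = -262
  M = 190 − 67 − 3·(-262) = 909
Option 2 (A + 18, N + 8):
  N = 18 + 8 = 26
  A = 101 + 18 = 119
  J = -28 − 5·26 + 119 = -39
  M = 190 − 26 − 3·(-39) = 281
M: 909 − 281 = 628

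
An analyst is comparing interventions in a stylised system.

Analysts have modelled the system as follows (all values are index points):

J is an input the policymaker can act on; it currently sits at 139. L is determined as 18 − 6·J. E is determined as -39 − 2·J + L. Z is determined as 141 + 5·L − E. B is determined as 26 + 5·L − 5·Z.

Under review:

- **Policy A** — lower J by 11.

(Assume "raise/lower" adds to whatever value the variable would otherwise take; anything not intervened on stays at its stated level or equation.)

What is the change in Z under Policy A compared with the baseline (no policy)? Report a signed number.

242

Baseline:
  J = 139
  L = 18 − 6·139 = -816
  E = -39 − 2·139 + (-816) = -1133
  Z = 141 + 5·(-816) − (-1133) = -2806
Policy A (J − 11):
  J = 139 − 11 = 128
  L = 18 − 6·128 = -750
  E = -39 − 2·128 + (-750) = -1045
  Z = 141 + 5·(-750) − (-1045) = -2564
Change in Z: -2564 − (-2806) = 242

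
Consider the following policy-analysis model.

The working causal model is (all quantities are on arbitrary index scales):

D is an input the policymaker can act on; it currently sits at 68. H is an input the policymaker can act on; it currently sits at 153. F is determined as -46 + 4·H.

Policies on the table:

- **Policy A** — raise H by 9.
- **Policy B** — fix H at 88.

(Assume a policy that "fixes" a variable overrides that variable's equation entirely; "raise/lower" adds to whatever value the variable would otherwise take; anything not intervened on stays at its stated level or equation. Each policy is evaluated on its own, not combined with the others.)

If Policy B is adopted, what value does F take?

Policy B (H := 88):
  H = 88
  F = -46 + 4·88 = 306

306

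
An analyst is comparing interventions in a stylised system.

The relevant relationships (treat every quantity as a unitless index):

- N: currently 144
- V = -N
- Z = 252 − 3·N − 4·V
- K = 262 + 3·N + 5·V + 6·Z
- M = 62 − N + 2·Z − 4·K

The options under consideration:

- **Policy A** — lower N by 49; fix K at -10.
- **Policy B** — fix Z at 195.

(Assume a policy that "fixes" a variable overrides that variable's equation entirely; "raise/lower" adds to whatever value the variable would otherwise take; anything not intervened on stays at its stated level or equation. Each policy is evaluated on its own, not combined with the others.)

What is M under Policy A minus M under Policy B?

4969

Policy A (N − 49, K := -10):
  N = 144 − 49 = 95
  V = 0 − 95 = -95
  Z = 252 − 3·95 − 4·(-95) = 347
  K = -10
  M = 62 − 95 + 2·347 − 4·(-10) = 701
Policy B (Z := 195):
  N = 144
  V = 0 − 144 = -144
  Z = 195
  K = 262 + 3·144 + 5·(-144) + 6·195 = 1144
  M = 62 − 144 + 2·195 − 4·1144 = -4268
M: 701 − (-4268) = 4969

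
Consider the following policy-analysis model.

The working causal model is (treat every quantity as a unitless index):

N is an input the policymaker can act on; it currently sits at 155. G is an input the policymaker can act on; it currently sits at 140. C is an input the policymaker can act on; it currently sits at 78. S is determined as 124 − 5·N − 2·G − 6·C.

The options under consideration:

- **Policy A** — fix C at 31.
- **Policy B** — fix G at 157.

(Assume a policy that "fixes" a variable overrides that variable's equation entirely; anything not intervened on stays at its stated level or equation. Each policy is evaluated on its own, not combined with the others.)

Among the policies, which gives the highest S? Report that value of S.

-1117

Policy A (C := 31):
  N = 155
  G = 140
  C = 31
  S = 124 − 5·155 − 2·140 − 6·31 = -1117
Policy B (G := 157):
  N = 155
  G = 157
  C = 78
  S = 124 − 5·155 − 2·157 − 6·78 = -1433
Comparing — Policy A: S=-1117, Policy B: S=-1433. Highest is -1117 (Policy A).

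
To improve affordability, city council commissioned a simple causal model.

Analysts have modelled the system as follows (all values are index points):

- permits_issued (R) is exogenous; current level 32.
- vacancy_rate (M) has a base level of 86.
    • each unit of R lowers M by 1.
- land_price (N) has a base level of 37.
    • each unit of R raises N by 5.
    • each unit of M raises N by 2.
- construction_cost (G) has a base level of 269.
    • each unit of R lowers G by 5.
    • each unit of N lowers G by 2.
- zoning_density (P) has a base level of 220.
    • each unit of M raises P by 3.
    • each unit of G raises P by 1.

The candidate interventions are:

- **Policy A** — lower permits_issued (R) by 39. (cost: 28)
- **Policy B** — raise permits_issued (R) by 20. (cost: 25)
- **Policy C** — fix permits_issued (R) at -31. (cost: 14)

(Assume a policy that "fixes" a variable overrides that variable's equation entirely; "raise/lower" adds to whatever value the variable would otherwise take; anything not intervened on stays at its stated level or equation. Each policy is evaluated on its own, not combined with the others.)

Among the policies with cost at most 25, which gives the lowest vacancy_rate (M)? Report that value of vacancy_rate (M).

34

Policy B (R + 20):
  R = 32 + 20 = 52
  M = 86 − 52 = 34
Policy C (R := -31):
  R = -31
  M = 86 − (-31) = 117
Comparing — Policy B: M=34, Policy C: M=117. Lowest is 34 (Policy B).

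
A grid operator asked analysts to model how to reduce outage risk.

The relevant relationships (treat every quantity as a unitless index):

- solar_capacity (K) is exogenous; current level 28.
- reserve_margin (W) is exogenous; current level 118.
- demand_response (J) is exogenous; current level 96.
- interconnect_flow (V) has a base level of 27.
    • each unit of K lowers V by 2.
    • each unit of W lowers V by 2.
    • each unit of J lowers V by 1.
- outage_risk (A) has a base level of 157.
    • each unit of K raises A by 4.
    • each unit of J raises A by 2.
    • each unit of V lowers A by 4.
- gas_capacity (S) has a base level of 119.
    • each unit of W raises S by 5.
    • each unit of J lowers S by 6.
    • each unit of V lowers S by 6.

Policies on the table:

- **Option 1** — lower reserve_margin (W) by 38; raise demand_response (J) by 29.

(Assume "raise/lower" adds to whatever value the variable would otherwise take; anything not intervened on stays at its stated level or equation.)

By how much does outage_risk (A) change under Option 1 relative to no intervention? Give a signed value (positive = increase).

Baseline:
  K = 28
  W = 118
  J = 96
  V = 27 − 2·28 − 2·118 − 96 = -361
  A = 157 + 4·28 + 2·96 − 4·(-361) = 1905
Option 1 (W − 38, J + 29):
  K = 28
  W = 118 − 38 = 80
  J = 96 + 29 = 125
  V = 27 − 2·28 − 2·80 − 125 = -314
  A = 157 + 4·28 + 2·125 − 4·(-314) = 1775
Change in A: 1775 − 1905 = -130

-130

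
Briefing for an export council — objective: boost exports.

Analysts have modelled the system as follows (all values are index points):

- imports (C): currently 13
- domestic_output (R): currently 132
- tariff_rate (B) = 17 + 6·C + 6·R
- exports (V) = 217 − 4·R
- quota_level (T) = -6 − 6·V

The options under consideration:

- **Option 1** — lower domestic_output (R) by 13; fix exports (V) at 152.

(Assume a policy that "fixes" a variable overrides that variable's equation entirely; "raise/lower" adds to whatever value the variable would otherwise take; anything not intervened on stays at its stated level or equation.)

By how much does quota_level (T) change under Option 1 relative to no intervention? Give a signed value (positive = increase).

Baseline:
  R = 132
  V = 217 − 4·132 = -311
  T = -6 − 6·(-311) = 1860
Option 1 (R − 13, V := 152):
  R = 132 − 13 = 119
  V = 152
  T = -6 − 6·152 = -918
Change in T: -918 − 1860 = -2778

-2778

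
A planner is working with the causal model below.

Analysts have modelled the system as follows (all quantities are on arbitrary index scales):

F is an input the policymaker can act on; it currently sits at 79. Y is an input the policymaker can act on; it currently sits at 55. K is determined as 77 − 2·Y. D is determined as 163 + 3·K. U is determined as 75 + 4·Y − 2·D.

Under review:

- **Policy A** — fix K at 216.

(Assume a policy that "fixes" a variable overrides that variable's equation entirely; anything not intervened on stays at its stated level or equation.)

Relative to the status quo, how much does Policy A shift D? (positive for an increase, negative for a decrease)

747

Baseline:
  Y = 55
  K = 77 − 2·55 = -33
  D = 163 + 3·(-33) = 64
Policy A (K := 216):
  Y = 55
  K = 216
  D = 163 + 3·216 = 811
Change in D: 811 − 64 = 747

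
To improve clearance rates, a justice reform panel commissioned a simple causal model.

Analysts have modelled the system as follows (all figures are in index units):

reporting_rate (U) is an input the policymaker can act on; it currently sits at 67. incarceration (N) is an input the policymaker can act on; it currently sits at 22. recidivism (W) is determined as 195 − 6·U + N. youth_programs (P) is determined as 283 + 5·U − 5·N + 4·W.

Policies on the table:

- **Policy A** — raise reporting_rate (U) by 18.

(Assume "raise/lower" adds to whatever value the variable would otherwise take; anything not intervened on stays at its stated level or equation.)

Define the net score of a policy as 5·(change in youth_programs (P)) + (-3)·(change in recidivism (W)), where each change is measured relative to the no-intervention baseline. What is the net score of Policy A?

-1386

Baseline:
  U = 67
  N = 22
  W = 195 − 6·67 + 22 = -185
  P = 283 + 5·67 − 5·22 + 4·(-185) = -232
Policy A (U + 18):
  U = 67 + 18 = 85
  N = 22
  W = 195 − 6·85 + 22 = -293
  P = 283 + 5·85 − 5·22 + 4·(-293) = -574
ΔP = -574 − (-232) = -342; ΔW = -293 − (-185) = -108
Score = 5·(-342) + (-3)·(-108) = -1386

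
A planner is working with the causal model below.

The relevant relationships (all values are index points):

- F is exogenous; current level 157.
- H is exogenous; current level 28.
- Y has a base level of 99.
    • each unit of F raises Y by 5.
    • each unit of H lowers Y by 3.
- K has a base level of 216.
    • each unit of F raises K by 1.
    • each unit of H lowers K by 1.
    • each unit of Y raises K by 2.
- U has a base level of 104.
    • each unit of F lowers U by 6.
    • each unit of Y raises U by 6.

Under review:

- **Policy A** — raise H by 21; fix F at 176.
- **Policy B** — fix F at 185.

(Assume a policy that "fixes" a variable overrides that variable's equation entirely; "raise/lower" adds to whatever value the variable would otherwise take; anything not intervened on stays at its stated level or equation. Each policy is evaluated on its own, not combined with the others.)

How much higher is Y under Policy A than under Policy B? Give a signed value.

-108

Policy A (H + 21, F := 176):
  F = 176
  H = 28 + 21 = 49
  Y = 99 + 5·176 − 3·49 = 832
Policy B (F := 185):
  F = 185
  H = 28
  Y = 99 + 5·185 − 3·28 = 940
Y: 832 − 940 = -108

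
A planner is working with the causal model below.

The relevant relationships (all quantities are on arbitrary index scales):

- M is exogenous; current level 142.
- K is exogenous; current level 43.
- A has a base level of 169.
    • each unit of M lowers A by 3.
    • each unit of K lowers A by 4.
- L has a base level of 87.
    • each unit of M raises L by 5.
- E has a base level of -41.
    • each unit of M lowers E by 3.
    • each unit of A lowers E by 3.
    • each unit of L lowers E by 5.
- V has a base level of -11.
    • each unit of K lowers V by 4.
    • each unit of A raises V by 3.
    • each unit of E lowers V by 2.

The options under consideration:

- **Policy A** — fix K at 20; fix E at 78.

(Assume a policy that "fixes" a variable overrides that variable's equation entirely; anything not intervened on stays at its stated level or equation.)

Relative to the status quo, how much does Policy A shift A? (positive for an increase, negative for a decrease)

Baseline:
  M = 142
  K = 43
  A = 169 − 3·142 − 4·43 = -429
Policy A (K := 20, E := 78):
  M = 142
  K = 20
  A = 169 − 3·142 − 4·20 = -337
Change in A: -337 − (-429) = 92

92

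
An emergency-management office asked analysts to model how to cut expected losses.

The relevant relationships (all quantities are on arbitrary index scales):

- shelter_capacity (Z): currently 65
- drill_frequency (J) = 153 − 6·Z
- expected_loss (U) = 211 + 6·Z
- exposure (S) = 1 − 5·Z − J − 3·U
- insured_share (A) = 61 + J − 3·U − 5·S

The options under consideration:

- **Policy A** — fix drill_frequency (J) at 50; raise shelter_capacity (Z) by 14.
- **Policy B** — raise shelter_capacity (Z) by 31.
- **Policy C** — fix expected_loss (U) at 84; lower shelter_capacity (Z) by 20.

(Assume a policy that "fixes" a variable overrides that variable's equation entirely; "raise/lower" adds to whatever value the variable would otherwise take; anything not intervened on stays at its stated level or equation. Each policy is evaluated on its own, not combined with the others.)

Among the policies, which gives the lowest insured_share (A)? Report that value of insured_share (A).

Policy A (J := 50, Z + 14):
  Z = 65 + 14 = 79
  J = 50
  U = 211 + 6·79 = 685
  S = 1 − 5·79 − 50 − 3·685 = -2499
  A = 61 + 50 − 3·685 − 5·(-2499) = 10551
Policy B (Z + 31):
  Z = 65 + 31 = 96
  J = 153 − 6·96 = -423
  U = 211 + 6·96 = 787
  S = 1 − 5·96 − (-423) − 3·787 = -2417
  A = 61 + (-423) − 3·787 − 5·(-2417) = 9362
Policy C (U := 84, Z − 20):
  Z = 65 − 20 = 45
  J = 153 − 6·45 = -117
  U = 84
  S = 1 − 5·45 − (-117) − 3·84 = -359
  A = 61 + (-117) − 3·84 − 5·(-359) = 1487
Comparing — Policy A: A=10551, Policy B: A=9362, Policy C: A=1487. Lowest is 1487 (Policy C).

1487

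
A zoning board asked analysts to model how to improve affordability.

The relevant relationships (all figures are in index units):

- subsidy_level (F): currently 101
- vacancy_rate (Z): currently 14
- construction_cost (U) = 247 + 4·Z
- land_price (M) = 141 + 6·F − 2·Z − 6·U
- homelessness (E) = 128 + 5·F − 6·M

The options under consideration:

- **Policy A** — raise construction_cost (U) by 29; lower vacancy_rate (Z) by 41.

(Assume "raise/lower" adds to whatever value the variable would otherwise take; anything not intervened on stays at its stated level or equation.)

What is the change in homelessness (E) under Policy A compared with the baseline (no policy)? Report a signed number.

-5352

Baseline:
  F = 101
  Z = 14
  U = 247 + 4·14 = 303
  M = 141 + 6·101 − 2·14 − 6·303 = -1099
  E = 128 + 5·101 − 6·(-1099) = 7227
Policy A (U + 29, Z − 41):
  F = 101
  Z = 14 − 41 = -27
  U = 247 + 4·(-27) (+29 from intervention) = 168
  M = 141 + 6·101 − 2·(-27) − 6·168 = -207
  E = 128 + 5·101 − 6·(-207) = 1875
Change in E: 1875 − 7227 = -5352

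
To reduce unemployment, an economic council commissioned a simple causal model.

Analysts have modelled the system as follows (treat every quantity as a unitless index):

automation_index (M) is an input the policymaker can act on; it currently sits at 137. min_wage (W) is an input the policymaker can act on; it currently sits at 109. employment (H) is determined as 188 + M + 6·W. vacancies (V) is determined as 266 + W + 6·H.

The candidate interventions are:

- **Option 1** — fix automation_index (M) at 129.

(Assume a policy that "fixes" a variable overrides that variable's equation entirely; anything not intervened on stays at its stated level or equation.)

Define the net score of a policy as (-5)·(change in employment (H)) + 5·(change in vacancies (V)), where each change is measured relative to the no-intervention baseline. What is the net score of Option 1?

-200

Baseline:
  M = 137
  W = 109
  H = 188 + 137 + 6·109 = 979
  V = 266 + 109 + 6·979 = 6249
Option 1 (M := 129):
  M = 129
  W = 109
  H = 188 + 129 + 6·109 = 971
  V = 266 + 109 + 6·971 = 6201
ΔH = 971 − 979 = -8; ΔV = 6201 − 6249 = -48
Score = (-5)·(-8) + 5·(-48) = -200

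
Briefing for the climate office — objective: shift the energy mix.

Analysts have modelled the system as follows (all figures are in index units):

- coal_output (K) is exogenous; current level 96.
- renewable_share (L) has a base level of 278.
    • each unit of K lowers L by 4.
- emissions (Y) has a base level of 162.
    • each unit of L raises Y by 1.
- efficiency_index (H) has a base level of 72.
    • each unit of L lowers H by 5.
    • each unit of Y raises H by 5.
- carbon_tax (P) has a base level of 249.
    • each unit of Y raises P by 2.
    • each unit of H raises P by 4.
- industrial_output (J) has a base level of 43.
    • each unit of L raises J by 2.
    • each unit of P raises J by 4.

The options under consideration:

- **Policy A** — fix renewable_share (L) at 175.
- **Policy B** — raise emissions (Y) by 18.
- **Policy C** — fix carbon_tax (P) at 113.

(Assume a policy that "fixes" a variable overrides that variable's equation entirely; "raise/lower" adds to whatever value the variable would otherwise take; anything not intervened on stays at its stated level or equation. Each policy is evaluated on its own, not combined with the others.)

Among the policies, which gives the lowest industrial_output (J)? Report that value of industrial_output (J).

283

Policy A (L := 175):
  K = 96
  L = 175
  Y = 162 + 175 = 337
  H = 72 − 5·175 + 5·337 = 882
  P = 249 + 2·337 + 4·882 = 4451
  J = 43 + 2·175 + 4·4451 = 18197
Policy B (Y + 18):
  K = 96
  L = 278 − 4·96 = -106
  Y = 162 + (-106) (+18 from intervention) = 74
  H = 72 − 5·(-106) + 5·74 = 972
  P = 249 + 2·74 + 4·972 = 4285
  J = 43 + 2·(-106) + 4·4285 = 16971
Policy C (P := 113):
  K = 96
  L = 278 − 4·96 = -106
  Y = 162 + (-106) = 56
  H = 72 − 5·(-106) + 5·56 = 882
  P = 113
  J = 43 + 2·(-106) + 4·113 = 283
Comparing — Policy A: J=18197, Policy B: J=16971, Policy C: J=283. Lowest is 283 (Policy C).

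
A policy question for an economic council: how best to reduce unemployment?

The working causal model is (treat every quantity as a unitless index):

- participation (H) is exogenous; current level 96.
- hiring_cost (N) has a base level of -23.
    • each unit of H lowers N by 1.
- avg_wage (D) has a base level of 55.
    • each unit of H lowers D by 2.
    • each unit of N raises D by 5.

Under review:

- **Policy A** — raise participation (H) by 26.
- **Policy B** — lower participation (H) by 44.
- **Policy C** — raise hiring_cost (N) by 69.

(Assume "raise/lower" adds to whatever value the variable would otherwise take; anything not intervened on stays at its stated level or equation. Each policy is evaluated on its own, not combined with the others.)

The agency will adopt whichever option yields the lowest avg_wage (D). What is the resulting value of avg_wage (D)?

Policy A (H + 26):
  H = 96 + 26 = 122
  N = -23 − 122 = -145
  D = 55 − 2·122 + 5·(-145) = -914
Policy B (H − 44):
  H = 96 − 44 = 52
  N = -23 − 52 = -75
  D = 55 − 2·52 + 5·(-75) = -424
Policy C (N + 69):
  H = 96
  N = -23 − 96 (+69 from intervention) = -50
  D = 55 − 2·96 + 5·(-50) = -387
Comparing — Policy A: D=-914, Policy B: D=-424, Policy C: D=-387. Lowest is -914 (Policy A).

-914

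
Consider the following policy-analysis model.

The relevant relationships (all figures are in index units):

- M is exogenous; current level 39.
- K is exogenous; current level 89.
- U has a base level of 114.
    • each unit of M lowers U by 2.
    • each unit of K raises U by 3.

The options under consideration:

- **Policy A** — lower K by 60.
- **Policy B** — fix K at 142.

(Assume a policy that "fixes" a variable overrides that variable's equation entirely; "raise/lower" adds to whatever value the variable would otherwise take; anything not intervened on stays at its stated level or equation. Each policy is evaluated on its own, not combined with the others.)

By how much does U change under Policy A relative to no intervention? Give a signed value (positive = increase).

Baseline:
  M = 39
  K = 89
  U = 114 − 2·39 + 3·89 = 303
Policy A (K − 60):
  M = 39
  K = 89 − 60 = 29
  U = 114 − 2·39 + 3·29 = 123
Change in U: 123 − 303 = -180

-180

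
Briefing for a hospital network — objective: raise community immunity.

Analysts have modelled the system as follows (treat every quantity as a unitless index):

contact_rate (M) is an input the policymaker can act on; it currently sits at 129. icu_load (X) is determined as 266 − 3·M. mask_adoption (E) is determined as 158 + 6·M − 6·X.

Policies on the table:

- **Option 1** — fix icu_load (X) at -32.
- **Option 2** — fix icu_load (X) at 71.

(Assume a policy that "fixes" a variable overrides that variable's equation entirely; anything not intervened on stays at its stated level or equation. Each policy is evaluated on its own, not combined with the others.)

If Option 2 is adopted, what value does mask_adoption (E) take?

506

Option 2 (X := 71):
  M = 129
  X = 71
  E = 158 + 6·129 − 6·71 = 506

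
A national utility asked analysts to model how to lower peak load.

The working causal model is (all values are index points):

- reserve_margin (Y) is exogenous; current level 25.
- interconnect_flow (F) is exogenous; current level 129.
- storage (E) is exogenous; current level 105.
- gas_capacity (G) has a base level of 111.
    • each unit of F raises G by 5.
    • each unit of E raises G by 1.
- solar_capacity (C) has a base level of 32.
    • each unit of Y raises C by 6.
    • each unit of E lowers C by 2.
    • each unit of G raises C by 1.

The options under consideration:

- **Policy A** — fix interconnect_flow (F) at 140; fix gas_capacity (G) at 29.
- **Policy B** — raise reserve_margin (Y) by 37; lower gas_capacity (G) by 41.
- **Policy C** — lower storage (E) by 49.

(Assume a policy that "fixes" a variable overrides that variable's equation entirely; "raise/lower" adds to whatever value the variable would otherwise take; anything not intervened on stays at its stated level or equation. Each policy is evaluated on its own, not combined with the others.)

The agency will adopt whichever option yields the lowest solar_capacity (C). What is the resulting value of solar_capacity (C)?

1

Policy A (F := 140, G := 29):
  Y = 25
  F = 140
  E = 105
  G = 29
  C = 32 + 6·25 − 2·105 + 29 = 1
Policy B (Y + 37, G − 41):
  Y = 25 + 37 = 62
  F = 129
  E = 105
  G = 111 + 5·129 + 105 (−41 from intervention) = 820
  C = 32 + 6·62 − 2·105 + 820 = 1014
Policy C (E − 49):
  Y = 25
  F = 129
  E = 105 − 49 = 56
  G = 111 + 5·129 + 56 = 812
  C = 32 + 6·25 − 2·56 + 812 = 882
Comparing — Policy A: C=1, Policy B: C=1014, Policy C: C=882. Lowest is 1 (Policy A).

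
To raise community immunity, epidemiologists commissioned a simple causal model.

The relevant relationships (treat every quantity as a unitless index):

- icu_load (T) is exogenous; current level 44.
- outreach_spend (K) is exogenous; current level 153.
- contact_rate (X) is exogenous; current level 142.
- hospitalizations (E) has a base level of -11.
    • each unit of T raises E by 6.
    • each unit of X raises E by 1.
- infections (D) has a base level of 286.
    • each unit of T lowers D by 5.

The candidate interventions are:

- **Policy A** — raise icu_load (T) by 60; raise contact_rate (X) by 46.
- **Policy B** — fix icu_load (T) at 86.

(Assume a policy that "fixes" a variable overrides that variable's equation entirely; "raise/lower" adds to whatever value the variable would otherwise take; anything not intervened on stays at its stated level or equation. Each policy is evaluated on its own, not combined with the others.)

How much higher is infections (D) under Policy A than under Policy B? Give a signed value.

Policy A (T + 60, X + 46):
  T = 44 + 60 = 104
  D = 286 − 5·104 = -234
Policy B (T := 86):
  T = 86
  D = 286 − 5·86 = -144
D: -234 − (-144) = -90

-90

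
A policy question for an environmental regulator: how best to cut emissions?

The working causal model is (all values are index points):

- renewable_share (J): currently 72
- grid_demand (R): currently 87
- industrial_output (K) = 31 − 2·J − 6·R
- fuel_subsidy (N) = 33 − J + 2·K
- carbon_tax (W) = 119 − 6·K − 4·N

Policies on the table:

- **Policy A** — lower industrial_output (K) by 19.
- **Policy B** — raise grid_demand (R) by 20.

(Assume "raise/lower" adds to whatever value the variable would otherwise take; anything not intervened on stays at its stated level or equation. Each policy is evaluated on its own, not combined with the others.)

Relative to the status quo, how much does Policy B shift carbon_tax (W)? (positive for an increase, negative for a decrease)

1680

Baseline:
  J = 72
  R = 87
  K = 31 − 2·72 − 6·87 = -635
  N = 33 − 72 + 2·(-635) = -1309
  W = 119 − 6·(-635) − 4·(-1309) = 9165
Policy B (R + 20):
  J = 72
  R = 87 + 20 = 107
  K = 31 − 2·72 − 6·107 = -755
  N = 33 − 72 + 2·(-755) = -1549
  W = 119 − 6·(-755) − 4·(-1549) = 10845
Change in W: 10845 − 9165 = 1680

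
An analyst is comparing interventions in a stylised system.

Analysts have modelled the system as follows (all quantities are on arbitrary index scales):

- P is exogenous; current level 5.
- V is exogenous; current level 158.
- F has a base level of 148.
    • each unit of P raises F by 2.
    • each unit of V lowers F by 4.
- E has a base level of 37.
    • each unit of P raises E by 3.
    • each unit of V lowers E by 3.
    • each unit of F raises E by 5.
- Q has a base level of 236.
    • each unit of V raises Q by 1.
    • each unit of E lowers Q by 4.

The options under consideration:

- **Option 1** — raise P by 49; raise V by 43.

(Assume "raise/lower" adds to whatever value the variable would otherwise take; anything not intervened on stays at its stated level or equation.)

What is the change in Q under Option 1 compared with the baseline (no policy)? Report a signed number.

1451

Baseline:
  P = 5
  V = 158
  F = 148 + 2·5 − 4·158 = -474
  E = 37 + 3·5 − 3·158 + 5·(-474) = -2792
  Q = 236 + 158 − 4·(-2792) = 11562
Option 1 (P + 49, V + 43):
  P = 5 + 49 = 54
  V = 158 + 43 = 201
  F = 148 + 2·54 − 4·201 = -548
  E = 37 + 3·54 − 3·201 + 5·(-548) = -3144
  Q = 236 + 201 − 4·(-3144) = 13013
Change in Q: 13013 − 11562 = 1451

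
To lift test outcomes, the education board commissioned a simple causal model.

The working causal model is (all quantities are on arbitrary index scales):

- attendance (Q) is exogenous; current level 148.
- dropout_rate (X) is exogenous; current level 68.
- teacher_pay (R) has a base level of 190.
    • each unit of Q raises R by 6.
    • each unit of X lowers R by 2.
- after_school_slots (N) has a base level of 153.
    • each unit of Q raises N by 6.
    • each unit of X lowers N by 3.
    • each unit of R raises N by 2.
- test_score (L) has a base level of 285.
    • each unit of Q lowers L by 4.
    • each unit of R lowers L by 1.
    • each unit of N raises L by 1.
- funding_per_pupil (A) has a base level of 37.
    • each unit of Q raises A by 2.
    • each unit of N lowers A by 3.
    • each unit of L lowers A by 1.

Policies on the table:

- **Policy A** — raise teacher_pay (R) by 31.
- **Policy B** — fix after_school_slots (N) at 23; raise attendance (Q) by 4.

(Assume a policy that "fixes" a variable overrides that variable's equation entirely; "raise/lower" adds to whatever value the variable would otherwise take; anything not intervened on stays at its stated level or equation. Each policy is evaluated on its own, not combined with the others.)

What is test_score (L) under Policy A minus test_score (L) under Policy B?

Policy A (R + 31):
  Q = 148
  X = 68
  R = 190 + 6·148 − 2·68 (+31 from intervention) = 973
  N = 153 + 6·148 − 3·68 + 2·973 = 2783
  L = 285 − 4·148 − 973 + 2783 = 1503
Policy B (N := 23, Q + 4):
  Q = 148 + 4 = 152
  X = 68
  R = 190 + 6·152 − 2·68 = 966
  N = 23
  L = 285 − 4·152 − 966 + 23 = -1266
L: 1503 − (-1266) = 2769

2769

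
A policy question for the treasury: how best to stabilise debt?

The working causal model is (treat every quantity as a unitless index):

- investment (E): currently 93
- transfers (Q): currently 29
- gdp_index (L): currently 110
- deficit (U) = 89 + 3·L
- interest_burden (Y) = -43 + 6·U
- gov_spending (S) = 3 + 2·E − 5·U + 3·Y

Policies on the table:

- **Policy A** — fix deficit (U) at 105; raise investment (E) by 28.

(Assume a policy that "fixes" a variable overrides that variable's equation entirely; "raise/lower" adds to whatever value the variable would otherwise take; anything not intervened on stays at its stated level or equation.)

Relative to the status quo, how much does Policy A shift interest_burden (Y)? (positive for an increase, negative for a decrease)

-1884

Baseline:
  L = 110
  U = 89 + 3·110 = 419
  Y = -43 + 6·419 = 2471
Policy A (U := 105, E + 28):
  L = 110
  U = 105
  Y = -43 + 6·105 = 587
Change in Y: 587 − 2471 = -1884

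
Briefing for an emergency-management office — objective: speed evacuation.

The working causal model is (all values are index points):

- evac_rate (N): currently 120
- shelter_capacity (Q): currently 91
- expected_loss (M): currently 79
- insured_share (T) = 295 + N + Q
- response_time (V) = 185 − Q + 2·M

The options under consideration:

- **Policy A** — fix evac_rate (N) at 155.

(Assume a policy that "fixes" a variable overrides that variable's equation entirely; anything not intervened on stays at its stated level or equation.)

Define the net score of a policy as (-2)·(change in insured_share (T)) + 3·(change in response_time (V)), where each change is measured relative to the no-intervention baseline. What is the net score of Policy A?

Baseline:
  N = 120
  Q = 91
  M = 79
  T = 295 + 120 + 91 = 506
  V = 185 − 91 + 2·79 = 252
Policy A (N := 155):
  N = 155
  Q = 91
  M = 79
  T = 295 + 155 + 91 = 541
  V = 185 − 91 + 2·79 = 252
ΔT = 541 − 506 = 35; ΔV = 252 − 252 = 0
Score = (-2)·35 + 3·0 = -70

-70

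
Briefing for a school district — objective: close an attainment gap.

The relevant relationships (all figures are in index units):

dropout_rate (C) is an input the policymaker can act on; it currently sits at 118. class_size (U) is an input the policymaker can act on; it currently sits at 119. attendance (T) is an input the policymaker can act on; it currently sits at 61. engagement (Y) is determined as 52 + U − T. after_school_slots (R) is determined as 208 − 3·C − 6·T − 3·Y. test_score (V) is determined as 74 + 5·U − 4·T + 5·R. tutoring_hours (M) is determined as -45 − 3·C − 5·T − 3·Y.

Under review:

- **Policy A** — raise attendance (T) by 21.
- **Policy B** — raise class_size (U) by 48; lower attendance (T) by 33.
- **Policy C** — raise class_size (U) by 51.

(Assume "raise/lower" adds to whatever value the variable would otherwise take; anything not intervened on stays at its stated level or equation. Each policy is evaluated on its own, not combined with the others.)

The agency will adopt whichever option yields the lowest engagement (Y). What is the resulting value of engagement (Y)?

89

Policy A (T + 21):
  U = 119
  T = 61 + 21 = 82
  Y = 52 + 119 − 82 = 89
Policy B (U + 48, T − 33):
  U = 119 + 48 = 167
  T = 61 − 33 = 28
  Y = 52 + 167 − 28 = 191
Policy C (U + 51):
  U = 119 + 51 = 170
  T = 61
  Y = 52 + 170 − 61 = 161
Comparing — Policy A: Y=89, Policy B: Y=191, Policy C: Y=161. Lowest is 89 (Policy A).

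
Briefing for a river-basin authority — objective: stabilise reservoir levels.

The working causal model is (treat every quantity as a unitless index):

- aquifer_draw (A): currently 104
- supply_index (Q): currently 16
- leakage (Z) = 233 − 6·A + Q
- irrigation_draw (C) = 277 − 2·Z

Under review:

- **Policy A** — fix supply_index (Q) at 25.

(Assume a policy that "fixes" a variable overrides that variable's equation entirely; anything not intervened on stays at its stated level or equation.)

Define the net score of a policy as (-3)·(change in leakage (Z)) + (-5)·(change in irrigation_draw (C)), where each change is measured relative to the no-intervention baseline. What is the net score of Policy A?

Baseline:
  A = 104
  Q = 16
  Z = 233 − 6·104 + 16 = -375
  C = 277 − 2·(-375) = 1027
Policy A (Q := 25):
  A = 104
  Q = 25
  Z = 233 − 6·104 + 25 = -366
  C = 277 − 2·(-366) = 1009
ΔZ = -366 − (-375) = 9; ΔC = 1009 − 1027 = -18
Score = (-3)·9 + (-5)·(-18) = 63

63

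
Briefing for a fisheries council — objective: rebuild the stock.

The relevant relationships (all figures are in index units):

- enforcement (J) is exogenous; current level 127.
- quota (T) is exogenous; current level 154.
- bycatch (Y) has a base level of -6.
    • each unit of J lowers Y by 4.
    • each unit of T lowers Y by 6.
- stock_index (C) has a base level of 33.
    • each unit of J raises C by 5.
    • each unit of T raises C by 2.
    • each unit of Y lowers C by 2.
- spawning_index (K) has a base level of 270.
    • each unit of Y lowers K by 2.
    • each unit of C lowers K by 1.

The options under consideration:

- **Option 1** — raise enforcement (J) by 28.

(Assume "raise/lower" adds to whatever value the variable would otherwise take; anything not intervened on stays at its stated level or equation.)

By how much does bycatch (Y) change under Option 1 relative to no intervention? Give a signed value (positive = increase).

Baseline:
  J = 127
  T = 154
  Y = -6 − 4·127 − 6·154 = -1438
Option 1 (J + 28):
  J = 127 + 28 = 155
  T = 154
  Y = -6 − 4·155 − 6·154 = -1550
Change in Y: -1550 − (-1438) = -112

-112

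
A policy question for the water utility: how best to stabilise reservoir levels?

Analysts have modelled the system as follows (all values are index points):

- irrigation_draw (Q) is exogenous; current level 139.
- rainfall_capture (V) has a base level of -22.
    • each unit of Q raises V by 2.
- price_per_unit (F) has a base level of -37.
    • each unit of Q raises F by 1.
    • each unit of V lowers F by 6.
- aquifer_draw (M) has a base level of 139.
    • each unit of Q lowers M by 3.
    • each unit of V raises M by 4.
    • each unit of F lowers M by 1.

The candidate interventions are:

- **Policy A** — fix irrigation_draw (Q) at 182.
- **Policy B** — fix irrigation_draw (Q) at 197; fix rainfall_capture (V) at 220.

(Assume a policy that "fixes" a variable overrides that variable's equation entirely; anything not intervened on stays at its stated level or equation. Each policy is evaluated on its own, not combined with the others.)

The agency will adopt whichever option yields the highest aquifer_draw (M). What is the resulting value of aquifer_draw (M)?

2868

Policy A (Q := 182):
  Q = 182
  V = -22 + 2·182 = 342
  F = -37 + 182 − 6·342 = -1907
  M = 139 − 3·182 + 4·342 − (-1907) = 2868
Policy B (Q := 197, V := 220):
  Q = 197
  V = 220
  F = -37 + 197 − 6·220 = -1160
  M = 139 − 3·197 + 4·220 − (-1160) = 1588
Comparing — Policy A: M=2868, Policy B: M=1588. Highest is 2868 (Policy A).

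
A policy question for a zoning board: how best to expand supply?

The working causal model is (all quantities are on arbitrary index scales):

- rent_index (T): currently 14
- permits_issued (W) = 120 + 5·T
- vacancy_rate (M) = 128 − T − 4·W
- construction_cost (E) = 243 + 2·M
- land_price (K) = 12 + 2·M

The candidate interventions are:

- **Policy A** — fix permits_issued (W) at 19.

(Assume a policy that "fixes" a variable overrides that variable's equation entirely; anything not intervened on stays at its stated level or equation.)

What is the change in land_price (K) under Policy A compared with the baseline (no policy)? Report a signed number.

1368

Baseline:
  T = 14
  W = 120 + 5·14 = 190
  M = 128 − 14 − 4·190 = -646
  K = 12 + 2·(-646) = -1280
Policy A (W := 19):
  T = 14
  W = 19
  M = 128 − 14 − 4·19 = 38
  K = 12 + 2·38 = 88
Change in K: 88 − (-1280) = 1368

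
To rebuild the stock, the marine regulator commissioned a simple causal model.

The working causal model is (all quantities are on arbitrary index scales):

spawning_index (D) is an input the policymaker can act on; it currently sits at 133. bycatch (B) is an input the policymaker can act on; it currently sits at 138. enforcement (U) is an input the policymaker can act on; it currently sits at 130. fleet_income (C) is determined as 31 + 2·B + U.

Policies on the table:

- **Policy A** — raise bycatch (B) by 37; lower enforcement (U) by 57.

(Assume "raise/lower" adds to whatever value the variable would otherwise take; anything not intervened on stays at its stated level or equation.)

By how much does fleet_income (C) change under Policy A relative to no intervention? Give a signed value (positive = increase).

Baseline:
  B = 138
  U = 130
  C = 31 + 2·138 + 130 = 437
Policy A (B + 37, U − 57):
  B = 138 + 37 = 175
  U = 130 − 57 = 73
  C = 31 + 2·175 + 73 = 454
Change in C: 454 − 437 = 17

17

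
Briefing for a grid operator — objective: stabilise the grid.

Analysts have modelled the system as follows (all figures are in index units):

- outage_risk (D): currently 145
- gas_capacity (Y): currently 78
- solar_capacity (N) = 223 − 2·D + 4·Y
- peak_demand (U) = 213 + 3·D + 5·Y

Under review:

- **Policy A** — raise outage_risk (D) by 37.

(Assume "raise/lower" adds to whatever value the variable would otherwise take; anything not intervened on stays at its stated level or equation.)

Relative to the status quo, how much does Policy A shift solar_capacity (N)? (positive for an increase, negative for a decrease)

Baseline:
  D = 145
  Y = 78
  N = 223 − 2·145 + 4·78 = 245
Policy A (D + 37):
  D = 145 + 37 = 182
  Y = 78
  N = 223 − 2·182 + 4·78 = 171
Change in N: 171 − 245 = -74

-74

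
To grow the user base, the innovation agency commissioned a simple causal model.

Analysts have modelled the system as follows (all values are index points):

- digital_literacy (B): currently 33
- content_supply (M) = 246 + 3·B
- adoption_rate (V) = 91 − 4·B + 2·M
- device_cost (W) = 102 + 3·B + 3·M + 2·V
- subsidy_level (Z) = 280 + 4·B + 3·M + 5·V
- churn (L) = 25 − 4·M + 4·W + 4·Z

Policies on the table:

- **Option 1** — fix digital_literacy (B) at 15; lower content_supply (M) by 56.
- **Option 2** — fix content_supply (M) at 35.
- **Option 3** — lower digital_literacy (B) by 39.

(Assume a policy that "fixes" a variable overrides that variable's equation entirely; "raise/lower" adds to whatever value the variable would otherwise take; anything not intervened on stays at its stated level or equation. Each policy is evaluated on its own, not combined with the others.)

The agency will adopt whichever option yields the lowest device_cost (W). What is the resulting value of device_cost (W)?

364

Option 1 (B := 15, M − 56):
  B = 15
  M = 246 + 3·15 (−56 from intervention) = 235
  V = 91 − 4·15 + 2·235 = 501
  W = 102 + 3·15 + 3·235 + 2·501 = 1854
Option 2 (M := 35):
  B = 33
  M = 35
  V = 91 − 4·33 + 2·35 = 29
  W = 102 + 3·33 + 3·35 + 2·29 = 364
Option 3 (B − 39):
  B = 33 − 39 = -6
  M = 246 + 3·(-6) = 228
  V = 91 − 4·(-6) + 2·228 = 571
  W = 102 + 3·(-6) + 3·228 + 2·571 = 1910
Comparing — Option 1: W=1854, Option 2: W=364, Option 3: W=1910. Lowest is 364 (Option 2).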